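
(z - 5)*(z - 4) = z^2 - 9*z + 20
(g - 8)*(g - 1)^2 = g^3 - 10*g^2 + 17*g - 8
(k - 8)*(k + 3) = k^2 - 5*k - 24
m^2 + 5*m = m*(m + 5)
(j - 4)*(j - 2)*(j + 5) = j^3 - j^2 - 22*j + 40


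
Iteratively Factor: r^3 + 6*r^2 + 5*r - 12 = (r + 4)*(r^2 + 2*r - 3) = (r + 3)*(r + 4)*(r - 1)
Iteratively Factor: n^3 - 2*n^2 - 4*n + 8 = (n - 2)*(n^2 - 4) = (n - 2)^2*(n + 2)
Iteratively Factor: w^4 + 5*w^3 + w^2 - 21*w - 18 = (w - 2)*(w^3 + 7*w^2 + 15*w + 9) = (w - 2)*(w + 3)*(w^2 + 4*w + 3) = (w - 2)*(w + 3)^2*(w + 1)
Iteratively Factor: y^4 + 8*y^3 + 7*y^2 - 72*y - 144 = (y - 3)*(y^3 + 11*y^2 + 40*y + 48) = (y - 3)*(y + 3)*(y^2 + 8*y + 16) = (y - 3)*(y + 3)*(y + 4)*(y + 4)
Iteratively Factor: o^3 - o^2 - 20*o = (o)*(o^2 - o - 20) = o*(o - 5)*(o + 4)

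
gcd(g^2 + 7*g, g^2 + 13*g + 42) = g + 7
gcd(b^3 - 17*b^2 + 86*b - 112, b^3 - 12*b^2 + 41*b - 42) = b^2 - 9*b + 14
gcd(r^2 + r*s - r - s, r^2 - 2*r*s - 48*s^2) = 1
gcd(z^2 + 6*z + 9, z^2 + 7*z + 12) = z + 3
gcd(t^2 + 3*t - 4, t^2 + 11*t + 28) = t + 4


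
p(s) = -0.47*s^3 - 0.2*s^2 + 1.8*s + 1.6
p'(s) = -1.41*s^2 - 0.4*s + 1.8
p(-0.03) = 1.55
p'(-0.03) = 1.81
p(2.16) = -0.18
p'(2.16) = -5.64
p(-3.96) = 20.52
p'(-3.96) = -18.73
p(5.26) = -62.87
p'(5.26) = -39.32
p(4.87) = -48.66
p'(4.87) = -33.59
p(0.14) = 1.85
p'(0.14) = 1.72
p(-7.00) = 140.41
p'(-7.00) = -64.49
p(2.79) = -5.14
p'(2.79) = -10.29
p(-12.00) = 763.36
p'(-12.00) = -196.44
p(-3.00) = 7.09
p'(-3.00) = -9.69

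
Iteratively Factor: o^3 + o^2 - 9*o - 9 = (o + 1)*(o^2 - 9) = (o - 3)*(o + 1)*(o + 3)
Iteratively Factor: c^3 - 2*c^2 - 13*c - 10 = (c + 2)*(c^2 - 4*c - 5) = (c - 5)*(c + 2)*(c + 1)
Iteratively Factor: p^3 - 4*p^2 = (p)*(p^2 - 4*p) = p*(p - 4)*(p)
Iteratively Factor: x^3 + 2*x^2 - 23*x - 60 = (x + 3)*(x^2 - x - 20) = (x + 3)*(x + 4)*(x - 5)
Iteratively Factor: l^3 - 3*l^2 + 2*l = (l - 1)*(l^2 - 2*l) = l*(l - 1)*(l - 2)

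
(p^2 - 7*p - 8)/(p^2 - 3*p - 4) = (p - 8)/(p - 4)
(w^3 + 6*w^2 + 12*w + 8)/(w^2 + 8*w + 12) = (w^2 + 4*w + 4)/(w + 6)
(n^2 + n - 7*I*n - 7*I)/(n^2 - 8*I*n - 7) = (n + 1)/(n - I)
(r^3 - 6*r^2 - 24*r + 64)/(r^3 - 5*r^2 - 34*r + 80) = (r + 4)/(r + 5)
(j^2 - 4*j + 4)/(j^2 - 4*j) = (j^2 - 4*j + 4)/(j*(j - 4))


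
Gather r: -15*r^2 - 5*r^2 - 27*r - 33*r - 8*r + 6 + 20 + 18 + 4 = -20*r^2 - 68*r + 48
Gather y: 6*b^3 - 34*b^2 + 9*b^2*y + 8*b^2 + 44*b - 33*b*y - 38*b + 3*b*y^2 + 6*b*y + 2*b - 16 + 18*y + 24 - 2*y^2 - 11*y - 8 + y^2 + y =6*b^3 - 26*b^2 + 8*b + y^2*(3*b - 1) + y*(9*b^2 - 27*b + 8)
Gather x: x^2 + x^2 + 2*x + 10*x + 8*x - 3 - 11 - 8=2*x^2 + 20*x - 22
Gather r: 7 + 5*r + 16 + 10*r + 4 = 15*r + 27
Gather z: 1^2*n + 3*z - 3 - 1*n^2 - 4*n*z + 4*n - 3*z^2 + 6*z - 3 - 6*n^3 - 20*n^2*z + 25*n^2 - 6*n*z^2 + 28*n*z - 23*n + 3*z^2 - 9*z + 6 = -6*n^3 + 24*n^2 - 6*n*z^2 - 18*n + z*(-20*n^2 + 24*n)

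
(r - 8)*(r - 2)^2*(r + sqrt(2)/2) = r^4 - 12*r^3 + sqrt(2)*r^3/2 - 6*sqrt(2)*r^2 + 36*r^2 - 32*r + 18*sqrt(2)*r - 16*sqrt(2)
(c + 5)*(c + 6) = c^2 + 11*c + 30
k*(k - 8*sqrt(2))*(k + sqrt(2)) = k^3 - 7*sqrt(2)*k^2 - 16*k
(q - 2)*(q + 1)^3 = q^4 + q^3 - 3*q^2 - 5*q - 2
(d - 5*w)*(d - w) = d^2 - 6*d*w + 5*w^2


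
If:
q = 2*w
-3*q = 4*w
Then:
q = 0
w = 0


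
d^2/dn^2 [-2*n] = 0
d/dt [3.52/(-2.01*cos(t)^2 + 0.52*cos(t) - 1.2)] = (1.8304 - 14.1504*cos(t))*sin(t)/(2.01*cos(t)^2 - 0.52*cos(t) + 1.2)^2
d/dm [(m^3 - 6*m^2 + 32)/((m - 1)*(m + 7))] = (m^4 + 12*m^3 - 57*m^2 + 20*m - 192)/(m^4 + 12*m^3 + 22*m^2 - 84*m + 49)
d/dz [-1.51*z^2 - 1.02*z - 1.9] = -3.02*z - 1.02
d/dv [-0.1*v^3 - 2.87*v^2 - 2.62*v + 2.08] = -0.3*v^2 - 5.74*v - 2.62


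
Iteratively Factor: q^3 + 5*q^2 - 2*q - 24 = (q - 2)*(q^2 + 7*q + 12) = (q - 2)*(q + 4)*(q + 3)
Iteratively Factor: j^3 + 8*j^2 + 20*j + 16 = (j + 2)*(j^2 + 6*j + 8) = (j + 2)^2*(j + 4)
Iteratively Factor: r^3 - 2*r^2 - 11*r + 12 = (r + 3)*(r^2 - 5*r + 4) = (r - 1)*(r + 3)*(r - 4)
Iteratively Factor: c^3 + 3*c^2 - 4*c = (c)*(c^2 + 3*c - 4) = c*(c + 4)*(c - 1)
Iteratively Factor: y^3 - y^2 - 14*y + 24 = (y - 2)*(y^2 + y - 12) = (y - 2)*(y + 4)*(y - 3)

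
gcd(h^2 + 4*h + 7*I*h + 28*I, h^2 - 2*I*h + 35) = 1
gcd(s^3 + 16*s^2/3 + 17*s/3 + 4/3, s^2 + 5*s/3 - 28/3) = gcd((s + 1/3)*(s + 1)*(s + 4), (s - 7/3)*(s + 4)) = s + 4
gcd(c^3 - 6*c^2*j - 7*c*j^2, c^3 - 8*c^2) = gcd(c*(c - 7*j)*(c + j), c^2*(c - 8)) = c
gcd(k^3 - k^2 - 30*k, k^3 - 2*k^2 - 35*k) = k^2 + 5*k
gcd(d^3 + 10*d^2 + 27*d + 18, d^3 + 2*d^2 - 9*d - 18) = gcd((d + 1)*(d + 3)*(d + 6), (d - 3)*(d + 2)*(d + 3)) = d + 3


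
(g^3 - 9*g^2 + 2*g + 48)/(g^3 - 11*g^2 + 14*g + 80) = (g - 3)/(g - 5)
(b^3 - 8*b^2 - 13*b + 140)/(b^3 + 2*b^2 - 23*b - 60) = (b - 7)/(b + 3)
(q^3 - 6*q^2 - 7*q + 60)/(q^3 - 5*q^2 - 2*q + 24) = (q^2 - 2*q - 15)/(q^2 - q - 6)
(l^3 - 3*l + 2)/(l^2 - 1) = (l^2 + l - 2)/(l + 1)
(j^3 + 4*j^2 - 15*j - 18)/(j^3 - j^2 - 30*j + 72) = (j + 1)/(j - 4)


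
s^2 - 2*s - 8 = (s - 4)*(s + 2)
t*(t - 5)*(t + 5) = t^3 - 25*t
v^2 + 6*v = v*(v + 6)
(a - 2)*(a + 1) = a^2 - a - 2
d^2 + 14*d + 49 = (d + 7)^2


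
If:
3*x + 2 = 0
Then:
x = -2/3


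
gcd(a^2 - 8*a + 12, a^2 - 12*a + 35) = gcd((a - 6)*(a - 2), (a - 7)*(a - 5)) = 1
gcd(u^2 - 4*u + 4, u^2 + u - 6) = u - 2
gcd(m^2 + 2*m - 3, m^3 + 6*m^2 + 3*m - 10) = m - 1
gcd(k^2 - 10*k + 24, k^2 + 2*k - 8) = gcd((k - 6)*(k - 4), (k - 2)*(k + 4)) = 1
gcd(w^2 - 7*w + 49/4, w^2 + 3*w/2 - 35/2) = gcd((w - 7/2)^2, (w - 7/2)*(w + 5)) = w - 7/2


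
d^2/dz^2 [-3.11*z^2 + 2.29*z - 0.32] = -6.22000000000000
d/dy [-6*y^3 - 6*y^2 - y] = -18*y^2 - 12*y - 1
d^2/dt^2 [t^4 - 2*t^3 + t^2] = 12*t^2 - 12*t + 2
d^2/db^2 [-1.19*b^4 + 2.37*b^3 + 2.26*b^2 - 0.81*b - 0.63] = -14.28*b^2 + 14.22*b + 4.52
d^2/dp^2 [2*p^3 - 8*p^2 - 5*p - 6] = 12*p - 16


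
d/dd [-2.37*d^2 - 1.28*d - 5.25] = -4.74*d - 1.28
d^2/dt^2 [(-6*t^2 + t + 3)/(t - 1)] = -4/(t^3 - 3*t^2 + 3*t - 1)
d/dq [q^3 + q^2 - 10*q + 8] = 3*q^2 + 2*q - 10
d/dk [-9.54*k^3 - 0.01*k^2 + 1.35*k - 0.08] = -28.62*k^2 - 0.02*k + 1.35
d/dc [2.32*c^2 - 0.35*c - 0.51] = 4.64*c - 0.35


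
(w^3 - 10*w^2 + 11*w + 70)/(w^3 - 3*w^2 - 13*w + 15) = (w^2 - 5*w - 14)/(w^2 + 2*w - 3)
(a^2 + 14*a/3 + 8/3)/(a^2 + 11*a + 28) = (a + 2/3)/(a + 7)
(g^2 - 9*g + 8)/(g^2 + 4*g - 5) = (g - 8)/(g + 5)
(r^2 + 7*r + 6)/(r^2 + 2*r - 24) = (r + 1)/(r - 4)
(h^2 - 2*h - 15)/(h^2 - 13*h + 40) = (h + 3)/(h - 8)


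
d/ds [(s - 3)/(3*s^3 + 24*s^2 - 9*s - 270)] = (-2*s - 11)/(3*(s^4 + 22*s^3 + 181*s^2 + 660*s + 900))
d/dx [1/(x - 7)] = -1/(x - 7)^2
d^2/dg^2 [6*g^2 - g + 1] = 12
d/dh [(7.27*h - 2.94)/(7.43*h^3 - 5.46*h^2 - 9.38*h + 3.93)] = (-108.0322*h^3 + 105.2268*h^2 - 32.1048*h + 0.993899999999996)/(55.2049*h^6 - 81.1356*h^5 - 109.5752*h^4 + 160.8294*h^3 + 45.0688*h^2 - 73.7268*h + 15.4449)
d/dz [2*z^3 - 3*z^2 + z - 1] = 6*z^2 - 6*z + 1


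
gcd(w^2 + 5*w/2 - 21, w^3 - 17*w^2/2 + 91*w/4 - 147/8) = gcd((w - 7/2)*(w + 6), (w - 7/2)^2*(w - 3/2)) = w - 7/2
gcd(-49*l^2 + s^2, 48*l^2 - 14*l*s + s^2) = 1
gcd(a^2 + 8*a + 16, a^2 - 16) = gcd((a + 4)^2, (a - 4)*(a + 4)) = a + 4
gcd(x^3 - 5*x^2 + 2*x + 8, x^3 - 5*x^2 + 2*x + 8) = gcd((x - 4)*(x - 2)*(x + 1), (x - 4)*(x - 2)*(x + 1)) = x^3 - 5*x^2 + 2*x + 8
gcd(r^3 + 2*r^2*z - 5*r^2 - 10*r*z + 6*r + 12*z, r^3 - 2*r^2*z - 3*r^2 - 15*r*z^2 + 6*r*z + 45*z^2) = r - 3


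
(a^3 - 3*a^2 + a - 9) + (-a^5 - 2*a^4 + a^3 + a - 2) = -a^5 - 2*a^4 + 2*a^3 - 3*a^2 + 2*a - 11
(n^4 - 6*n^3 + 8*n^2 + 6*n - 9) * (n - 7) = n^5 - 13*n^4 + 50*n^3 - 50*n^2 - 51*n + 63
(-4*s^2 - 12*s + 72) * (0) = 0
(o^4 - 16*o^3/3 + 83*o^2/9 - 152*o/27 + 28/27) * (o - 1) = o^5 - 19*o^4/3 + 131*o^3/9 - 401*o^2/27 + 20*o/3 - 28/27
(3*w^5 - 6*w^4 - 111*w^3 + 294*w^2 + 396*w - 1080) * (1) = 3*w^5 - 6*w^4 - 111*w^3 + 294*w^2 + 396*w - 1080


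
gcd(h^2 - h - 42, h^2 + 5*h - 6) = h + 6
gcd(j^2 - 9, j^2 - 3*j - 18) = j + 3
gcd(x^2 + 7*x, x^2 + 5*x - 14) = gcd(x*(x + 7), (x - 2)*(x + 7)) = x + 7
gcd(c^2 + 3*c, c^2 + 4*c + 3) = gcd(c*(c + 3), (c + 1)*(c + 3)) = c + 3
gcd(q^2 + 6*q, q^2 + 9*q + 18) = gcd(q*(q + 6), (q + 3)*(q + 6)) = q + 6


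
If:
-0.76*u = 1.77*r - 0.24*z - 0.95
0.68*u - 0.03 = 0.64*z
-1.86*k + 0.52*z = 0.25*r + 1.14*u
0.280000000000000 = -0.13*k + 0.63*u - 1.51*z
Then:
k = -0.03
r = 0.59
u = -0.21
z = -0.27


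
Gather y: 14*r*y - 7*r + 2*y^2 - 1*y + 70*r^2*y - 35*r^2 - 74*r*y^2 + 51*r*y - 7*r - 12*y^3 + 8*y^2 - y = -35*r^2 - 14*r - 12*y^3 + y^2*(10 - 74*r) + y*(70*r^2 + 65*r - 2)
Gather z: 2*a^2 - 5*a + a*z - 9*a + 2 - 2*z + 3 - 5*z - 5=2*a^2 - 14*a + z*(a - 7)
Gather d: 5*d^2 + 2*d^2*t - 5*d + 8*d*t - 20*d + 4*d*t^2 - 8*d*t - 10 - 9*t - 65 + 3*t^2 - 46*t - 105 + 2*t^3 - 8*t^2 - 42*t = d^2*(2*t + 5) + d*(4*t^2 - 25) + 2*t^3 - 5*t^2 - 97*t - 180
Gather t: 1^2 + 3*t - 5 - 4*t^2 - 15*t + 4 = -4*t^2 - 12*t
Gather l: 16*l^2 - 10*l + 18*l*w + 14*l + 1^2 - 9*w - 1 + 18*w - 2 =16*l^2 + l*(18*w + 4) + 9*w - 2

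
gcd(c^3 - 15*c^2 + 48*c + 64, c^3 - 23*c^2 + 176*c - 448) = c^2 - 16*c + 64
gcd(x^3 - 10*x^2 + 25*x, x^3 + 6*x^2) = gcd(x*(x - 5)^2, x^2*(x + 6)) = x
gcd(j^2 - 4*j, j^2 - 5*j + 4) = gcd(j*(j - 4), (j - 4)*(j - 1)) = j - 4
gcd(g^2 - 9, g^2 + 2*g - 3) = g + 3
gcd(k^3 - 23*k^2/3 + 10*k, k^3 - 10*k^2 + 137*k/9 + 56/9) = 1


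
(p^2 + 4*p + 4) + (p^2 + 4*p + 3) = 2*p^2 + 8*p + 7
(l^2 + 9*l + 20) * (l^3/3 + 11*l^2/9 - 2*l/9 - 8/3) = l^5/3 + 38*l^4/9 + 157*l^3/9 + 178*l^2/9 - 256*l/9 - 160/3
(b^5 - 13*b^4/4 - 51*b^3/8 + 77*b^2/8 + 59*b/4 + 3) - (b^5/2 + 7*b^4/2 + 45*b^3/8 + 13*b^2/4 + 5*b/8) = b^5/2 - 27*b^4/4 - 12*b^3 + 51*b^2/8 + 113*b/8 + 3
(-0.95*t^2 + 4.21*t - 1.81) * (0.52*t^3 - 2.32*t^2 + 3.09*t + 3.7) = -0.494*t^5 + 4.3932*t^4 - 13.6439*t^3 + 13.6931*t^2 + 9.9841*t - 6.697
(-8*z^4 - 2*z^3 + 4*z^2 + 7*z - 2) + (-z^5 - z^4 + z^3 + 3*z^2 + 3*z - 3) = -z^5 - 9*z^4 - z^3 + 7*z^2 + 10*z - 5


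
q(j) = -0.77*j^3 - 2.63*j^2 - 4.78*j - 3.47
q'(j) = -2.31*j^2 - 5.26*j - 4.78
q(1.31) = -15.98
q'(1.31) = -15.63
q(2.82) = -55.13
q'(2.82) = -37.98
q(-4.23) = 27.97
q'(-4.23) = -23.86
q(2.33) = -38.63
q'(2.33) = -29.58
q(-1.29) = -0.03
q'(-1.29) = -1.84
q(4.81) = -173.00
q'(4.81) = -83.52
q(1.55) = -20.06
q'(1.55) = -18.48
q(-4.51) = 35.23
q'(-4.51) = -28.04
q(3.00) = -62.27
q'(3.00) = -41.35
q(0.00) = -3.47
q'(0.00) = -4.78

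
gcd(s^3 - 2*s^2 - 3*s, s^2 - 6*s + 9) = s - 3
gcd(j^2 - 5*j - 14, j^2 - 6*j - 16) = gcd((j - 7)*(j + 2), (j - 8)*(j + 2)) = j + 2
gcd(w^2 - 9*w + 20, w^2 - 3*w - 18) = 1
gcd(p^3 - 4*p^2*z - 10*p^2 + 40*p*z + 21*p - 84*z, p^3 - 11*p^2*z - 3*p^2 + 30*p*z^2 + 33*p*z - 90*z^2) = p - 3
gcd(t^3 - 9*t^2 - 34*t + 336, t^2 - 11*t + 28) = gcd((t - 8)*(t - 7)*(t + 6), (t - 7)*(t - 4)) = t - 7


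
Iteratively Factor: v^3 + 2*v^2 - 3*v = (v)*(v^2 + 2*v - 3) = v*(v + 3)*(v - 1)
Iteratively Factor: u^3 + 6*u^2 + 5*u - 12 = (u + 3)*(u^2 + 3*u - 4) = (u + 3)*(u + 4)*(u - 1)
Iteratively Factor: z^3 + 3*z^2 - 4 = (z + 2)*(z^2 + z - 2) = (z + 2)^2*(z - 1)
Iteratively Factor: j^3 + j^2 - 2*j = (j - 1)*(j^2 + 2*j) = j*(j - 1)*(j + 2)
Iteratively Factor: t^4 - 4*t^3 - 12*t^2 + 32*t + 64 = (t - 4)*(t^3 - 12*t - 16) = (t - 4)*(t + 2)*(t^2 - 2*t - 8) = (t - 4)*(t + 2)^2*(t - 4)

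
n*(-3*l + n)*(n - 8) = -3*l*n^2 + 24*l*n + n^3 - 8*n^2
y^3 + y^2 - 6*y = y*(y - 2)*(y + 3)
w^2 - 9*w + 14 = (w - 7)*(w - 2)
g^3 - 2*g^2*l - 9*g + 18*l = (g - 3)*(g + 3)*(g - 2*l)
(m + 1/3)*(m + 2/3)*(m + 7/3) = m^3 + 10*m^2/3 + 23*m/9 + 14/27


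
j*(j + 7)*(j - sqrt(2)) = j^3 - sqrt(2)*j^2 + 7*j^2 - 7*sqrt(2)*j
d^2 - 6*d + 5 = (d - 5)*(d - 1)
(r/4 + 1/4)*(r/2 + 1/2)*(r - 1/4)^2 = r^4/8 + 3*r^3/16 + r^2/128 - 3*r/64 + 1/128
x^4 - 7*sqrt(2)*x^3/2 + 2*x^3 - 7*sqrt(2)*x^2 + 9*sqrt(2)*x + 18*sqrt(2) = (x + 2)*(x - 3*sqrt(2))*(x - 3*sqrt(2)/2)*(x + sqrt(2))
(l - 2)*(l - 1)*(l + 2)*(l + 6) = l^4 + 5*l^3 - 10*l^2 - 20*l + 24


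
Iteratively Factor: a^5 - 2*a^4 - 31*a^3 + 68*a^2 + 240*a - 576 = (a + 4)*(a^4 - 6*a^3 - 7*a^2 + 96*a - 144) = (a - 4)*(a + 4)*(a^3 - 2*a^2 - 15*a + 36) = (a - 4)*(a - 3)*(a + 4)*(a^2 + a - 12) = (a - 4)*(a - 3)^2*(a + 4)*(a + 4)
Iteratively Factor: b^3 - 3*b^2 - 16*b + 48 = (b - 3)*(b^2 - 16) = (b - 4)*(b - 3)*(b + 4)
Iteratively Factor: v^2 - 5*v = (v - 5)*(v)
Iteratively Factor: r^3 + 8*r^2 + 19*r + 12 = (r + 4)*(r^2 + 4*r + 3) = (r + 1)*(r + 4)*(r + 3)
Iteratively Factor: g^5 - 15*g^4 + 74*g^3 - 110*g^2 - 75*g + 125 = (g - 1)*(g^4 - 14*g^3 + 60*g^2 - 50*g - 125) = (g - 1)*(g + 1)*(g^3 - 15*g^2 + 75*g - 125) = (g - 5)*(g - 1)*(g + 1)*(g^2 - 10*g + 25) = (g - 5)^2*(g - 1)*(g + 1)*(g - 5)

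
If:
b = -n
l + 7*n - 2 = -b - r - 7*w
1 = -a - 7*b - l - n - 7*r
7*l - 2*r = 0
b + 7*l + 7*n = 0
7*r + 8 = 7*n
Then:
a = 341/49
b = -2/7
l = -12/49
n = 2/7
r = -6/7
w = 68/343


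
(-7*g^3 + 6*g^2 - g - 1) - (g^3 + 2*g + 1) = -8*g^3 + 6*g^2 - 3*g - 2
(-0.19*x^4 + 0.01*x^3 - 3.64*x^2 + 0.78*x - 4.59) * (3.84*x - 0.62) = -0.7296*x^5 + 0.1562*x^4 - 13.9838*x^3 + 5.252*x^2 - 18.1092*x + 2.8458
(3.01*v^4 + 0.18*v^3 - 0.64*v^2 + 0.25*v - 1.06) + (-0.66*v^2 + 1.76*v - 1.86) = 3.01*v^4 + 0.18*v^3 - 1.3*v^2 + 2.01*v - 2.92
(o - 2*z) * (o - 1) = o^2 - 2*o*z - o + 2*z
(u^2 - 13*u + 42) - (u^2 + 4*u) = 42 - 17*u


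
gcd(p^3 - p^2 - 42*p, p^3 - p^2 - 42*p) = p^3 - p^2 - 42*p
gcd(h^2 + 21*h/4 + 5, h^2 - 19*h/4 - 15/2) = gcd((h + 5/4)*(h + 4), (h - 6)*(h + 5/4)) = h + 5/4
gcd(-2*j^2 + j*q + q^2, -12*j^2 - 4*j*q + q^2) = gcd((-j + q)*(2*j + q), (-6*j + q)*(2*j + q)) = 2*j + q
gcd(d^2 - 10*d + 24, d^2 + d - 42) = d - 6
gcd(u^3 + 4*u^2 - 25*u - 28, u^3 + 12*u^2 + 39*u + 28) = u^2 + 8*u + 7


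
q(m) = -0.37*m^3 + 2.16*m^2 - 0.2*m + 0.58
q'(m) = -1.11*m^2 + 4.32*m - 0.2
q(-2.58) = 21.83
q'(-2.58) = -18.73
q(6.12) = -4.55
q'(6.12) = -15.34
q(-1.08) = 3.78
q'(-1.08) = -6.16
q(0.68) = 1.33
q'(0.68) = 2.22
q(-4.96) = 99.86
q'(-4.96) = -48.93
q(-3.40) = 40.77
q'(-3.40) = -27.72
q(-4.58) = 82.35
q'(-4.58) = -43.27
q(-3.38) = 40.22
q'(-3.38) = -27.48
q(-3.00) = 30.61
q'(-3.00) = -23.15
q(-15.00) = 1738.33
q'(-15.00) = -314.75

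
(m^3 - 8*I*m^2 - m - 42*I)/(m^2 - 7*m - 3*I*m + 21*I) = (m^2 - 5*I*m + 14)/(m - 7)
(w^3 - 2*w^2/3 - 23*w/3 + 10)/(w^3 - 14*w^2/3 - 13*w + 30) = (w - 2)/(w - 6)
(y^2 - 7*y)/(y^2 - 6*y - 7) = y/(y + 1)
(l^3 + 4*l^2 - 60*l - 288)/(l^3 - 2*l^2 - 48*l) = (l + 6)/l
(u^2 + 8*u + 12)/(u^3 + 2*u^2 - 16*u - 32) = (u + 6)/(u^2 - 16)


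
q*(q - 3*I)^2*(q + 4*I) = q^4 - 2*I*q^3 + 15*q^2 - 36*I*q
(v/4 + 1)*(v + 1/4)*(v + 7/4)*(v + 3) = v^4/4 + 9*v^3/4 + 423*v^2/64 + 433*v/64 + 21/16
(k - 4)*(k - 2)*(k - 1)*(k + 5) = k^4 - 2*k^3 - 21*k^2 + 62*k - 40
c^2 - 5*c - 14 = (c - 7)*(c + 2)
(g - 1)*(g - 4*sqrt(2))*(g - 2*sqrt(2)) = g^3 - 6*sqrt(2)*g^2 - g^2 + 6*sqrt(2)*g + 16*g - 16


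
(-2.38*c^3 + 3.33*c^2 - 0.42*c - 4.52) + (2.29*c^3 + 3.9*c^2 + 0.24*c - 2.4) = -0.0899999999999999*c^3 + 7.23*c^2 - 0.18*c - 6.92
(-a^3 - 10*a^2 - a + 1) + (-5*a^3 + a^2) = -6*a^3 - 9*a^2 - a + 1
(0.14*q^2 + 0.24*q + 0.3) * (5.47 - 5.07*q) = -0.7098*q^3 - 0.451*q^2 - 0.2082*q + 1.641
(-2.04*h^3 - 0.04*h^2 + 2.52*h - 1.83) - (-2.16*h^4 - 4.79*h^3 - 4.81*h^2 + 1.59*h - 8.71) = 2.16*h^4 + 2.75*h^3 + 4.77*h^2 + 0.93*h + 6.88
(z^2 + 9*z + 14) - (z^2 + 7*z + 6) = 2*z + 8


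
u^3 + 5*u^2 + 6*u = u*(u + 2)*(u + 3)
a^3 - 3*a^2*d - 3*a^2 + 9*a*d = a*(a - 3)*(a - 3*d)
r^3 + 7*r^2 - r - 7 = (r - 1)*(r + 1)*(r + 7)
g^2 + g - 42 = (g - 6)*(g + 7)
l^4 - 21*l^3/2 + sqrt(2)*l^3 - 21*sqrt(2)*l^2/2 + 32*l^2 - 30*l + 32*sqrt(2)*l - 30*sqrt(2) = (l - 6)*(l - 5/2)*(l - 2)*(l + sqrt(2))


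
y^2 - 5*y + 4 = (y - 4)*(y - 1)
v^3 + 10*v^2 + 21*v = v*(v + 3)*(v + 7)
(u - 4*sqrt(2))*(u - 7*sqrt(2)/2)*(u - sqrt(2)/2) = u^3 - 8*sqrt(2)*u^2 + 71*u/2 - 14*sqrt(2)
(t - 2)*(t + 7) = t^2 + 5*t - 14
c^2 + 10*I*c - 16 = (c + 2*I)*(c + 8*I)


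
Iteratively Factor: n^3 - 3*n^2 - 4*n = (n + 1)*(n^2 - 4*n) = n*(n + 1)*(n - 4)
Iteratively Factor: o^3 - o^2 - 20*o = (o)*(o^2 - o - 20) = o*(o + 4)*(o - 5)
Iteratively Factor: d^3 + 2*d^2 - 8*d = (d)*(d^2 + 2*d - 8) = d*(d + 4)*(d - 2)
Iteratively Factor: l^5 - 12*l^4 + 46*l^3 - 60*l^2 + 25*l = (l)*(l^4 - 12*l^3 + 46*l^2 - 60*l + 25) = l*(l - 5)*(l^3 - 7*l^2 + 11*l - 5) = l*(l - 5)*(l - 1)*(l^2 - 6*l + 5) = l*(l - 5)*(l - 1)^2*(l - 5)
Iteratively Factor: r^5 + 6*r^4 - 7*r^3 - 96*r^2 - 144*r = (r + 3)*(r^4 + 3*r^3 - 16*r^2 - 48*r) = (r - 4)*(r + 3)*(r^3 + 7*r^2 + 12*r) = (r - 4)*(r + 3)^2*(r^2 + 4*r) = r*(r - 4)*(r + 3)^2*(r + 4)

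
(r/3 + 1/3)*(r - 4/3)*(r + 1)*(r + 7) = r^4/3 + 23*r^3/9 + r^2 - 13*r/3 - 28/9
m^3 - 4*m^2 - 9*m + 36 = (m - 4)*(m - 3)*(m + 3)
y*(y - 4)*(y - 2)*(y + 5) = y^4 - y^3 - 22*y^2 + 40*y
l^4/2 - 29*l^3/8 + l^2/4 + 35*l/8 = l*(l/2 + 1/2)*(l - 7)*(l - 5/4)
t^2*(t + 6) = t^3 + 6*t^2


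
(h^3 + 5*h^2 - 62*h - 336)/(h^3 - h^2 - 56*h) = (h + 6)/h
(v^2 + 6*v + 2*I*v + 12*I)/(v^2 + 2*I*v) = (v + 6)/v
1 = 1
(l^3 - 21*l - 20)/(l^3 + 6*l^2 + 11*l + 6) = (l^2 - l - 20)/(l^2 + 5*l + 6)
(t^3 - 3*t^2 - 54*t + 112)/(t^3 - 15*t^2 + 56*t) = (t^2 + 5*t - 14)/(t*(t - 7))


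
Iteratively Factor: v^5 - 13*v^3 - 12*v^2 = (v)*(v^4 - 13*v^2 - 12*v) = v*(v - 4)*(v^3 + 4*v^2 + 3*v) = v^2*(v - 4)*(v^2 + 4*v + 3) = v^2*(v - 4)*(v + 1)*(v + 3)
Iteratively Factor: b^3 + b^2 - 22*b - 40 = (b + 4)*(b^2 - 3*b - 10) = (b + 2)*(b + 4)*(b - 5)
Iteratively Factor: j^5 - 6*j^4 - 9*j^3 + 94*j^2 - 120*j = (j + 4)*(j^4 - 10*j^3 + 31*j^2 - 30*j) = (j - 2)*(j + 4)*(j^3 - 8*j^2 + 15*j) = (j - 3)*(j - 2)*(j + 4)*(j^2 - 5*j) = (j - 5)*(j - 3)*(j - 2)*(j + 4)*(j)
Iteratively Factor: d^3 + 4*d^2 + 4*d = (d)*(d^2 + 4*d + 4) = d*(d + 2)*(d + 2)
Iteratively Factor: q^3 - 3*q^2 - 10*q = (q - 5)*(q^2 + 2*q) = (q - 5)*(q + 2)*(q)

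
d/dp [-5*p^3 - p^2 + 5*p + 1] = -15*p^2 - 2*p + 5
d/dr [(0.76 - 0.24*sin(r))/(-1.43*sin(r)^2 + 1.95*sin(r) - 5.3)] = (-0.3432*sin(r)^2 + 2.1736*sin(r) - 0.21)*cos(r)/(2.0449*sin(r)^4 - 5.577*sin(r)^3 + 18.9605*sin(r)^2 - 20.67*sin(r) + 28.09)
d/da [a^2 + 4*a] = 2*a + 4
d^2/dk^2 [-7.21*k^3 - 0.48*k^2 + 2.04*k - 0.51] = -43.26*k - 0.96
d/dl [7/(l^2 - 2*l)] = 14*(1 - l)/(l^2*(l - 2)^2)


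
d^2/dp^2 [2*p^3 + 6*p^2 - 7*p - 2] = 12*p + 12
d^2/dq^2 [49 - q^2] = -2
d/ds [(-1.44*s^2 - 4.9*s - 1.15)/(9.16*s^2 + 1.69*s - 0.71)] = (42.4504*s^2 + 23.1128*s + 5.4225)/(83.9056*s^4 + 30.9608*s^3 - 10.1511*s^2 - 2.3998*s + 0.5041)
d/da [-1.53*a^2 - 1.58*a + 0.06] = -3.06*a - 1.58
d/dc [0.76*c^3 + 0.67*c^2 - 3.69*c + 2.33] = 2.28*c^2 + 1.34*c - 3.69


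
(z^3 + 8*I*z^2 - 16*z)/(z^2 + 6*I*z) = (z^2 + 8*I*z - 16)/(z + 6*I)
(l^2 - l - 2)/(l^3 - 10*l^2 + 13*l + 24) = (l - 2)/(l^2 - 11*l + 24)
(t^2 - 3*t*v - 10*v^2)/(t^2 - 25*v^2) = (t + 2*v)/(t + 5*v)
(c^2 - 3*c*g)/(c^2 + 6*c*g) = (c - 3*g)/(c + 6*g)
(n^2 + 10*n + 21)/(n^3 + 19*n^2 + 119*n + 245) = (n + 3)/(n^2 + 12*n + 35)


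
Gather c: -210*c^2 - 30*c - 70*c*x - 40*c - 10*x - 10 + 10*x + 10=-210*c^2 + c*(-70*x - 70)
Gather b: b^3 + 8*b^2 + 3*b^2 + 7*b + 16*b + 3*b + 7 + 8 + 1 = b^3 + 11*b^2 + 26*b + 16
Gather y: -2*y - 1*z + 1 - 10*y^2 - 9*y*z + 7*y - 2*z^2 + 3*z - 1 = -10*y^2 + y*(5 - 9*z) - 2*z^2 + 2*z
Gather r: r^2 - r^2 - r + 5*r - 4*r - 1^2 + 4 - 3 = 0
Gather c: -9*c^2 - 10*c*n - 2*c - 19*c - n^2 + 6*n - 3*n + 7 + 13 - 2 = -9*c^2 + c*(-10*n - 21) - n^2 + 3*n + 18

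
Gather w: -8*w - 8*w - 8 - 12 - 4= -16*w - 24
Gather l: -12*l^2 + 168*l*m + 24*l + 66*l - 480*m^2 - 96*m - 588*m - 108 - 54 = -12*l^2 + l*(168*m + 90) - 480*m^2 - 684*m - 162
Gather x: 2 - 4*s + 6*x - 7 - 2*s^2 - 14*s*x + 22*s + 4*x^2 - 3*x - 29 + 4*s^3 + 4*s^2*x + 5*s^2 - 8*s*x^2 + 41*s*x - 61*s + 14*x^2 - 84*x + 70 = 4*s^3 + 3*s^2 - 43*s + x^2*(18 - 8*s) + x*(4*s^2 + 27*s - 81) + 36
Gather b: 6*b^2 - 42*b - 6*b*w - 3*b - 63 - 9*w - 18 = 6*b^2 + b*(-6*w - 45) - 9*w - 81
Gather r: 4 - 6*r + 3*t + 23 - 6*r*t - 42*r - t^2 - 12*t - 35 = r*(-6*t - 48) - t^2 - 9*t - 8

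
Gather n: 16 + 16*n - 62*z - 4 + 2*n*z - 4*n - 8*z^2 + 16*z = n*(2*z + 12) - 8*z^2 - 46*z + 12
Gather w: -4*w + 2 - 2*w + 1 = 3 - 6*w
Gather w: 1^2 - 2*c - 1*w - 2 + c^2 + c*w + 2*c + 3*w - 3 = c^2 + w*(c + 2) - 4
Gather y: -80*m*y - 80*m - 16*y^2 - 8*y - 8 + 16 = -80*m - 16*y^2 + y*(-80*m - 8) + 8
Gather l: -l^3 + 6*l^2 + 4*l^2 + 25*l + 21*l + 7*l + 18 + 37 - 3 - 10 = -l^3 + 10*l^2 + 53*l + 42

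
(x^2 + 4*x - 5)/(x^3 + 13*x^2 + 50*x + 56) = (x^2 + 4*x - 5)/(x^3 + 13*x^2 + 50*x + 56)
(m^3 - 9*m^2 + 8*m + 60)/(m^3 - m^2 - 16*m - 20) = (m - 6)/(m + 2)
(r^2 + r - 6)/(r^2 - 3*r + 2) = (r + 3)/(r - 1)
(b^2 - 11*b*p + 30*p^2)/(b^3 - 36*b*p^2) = (b - 5*p)/(b*(b + 6*p))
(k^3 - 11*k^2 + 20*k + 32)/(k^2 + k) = k - 12 + 32/k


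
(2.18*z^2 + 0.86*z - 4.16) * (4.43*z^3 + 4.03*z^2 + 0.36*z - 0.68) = 9.6574*z^5 + 12.5952*z^4 - 14.1782*z^3 - 17.9376*z^2 - 2.0824*z + 2.8288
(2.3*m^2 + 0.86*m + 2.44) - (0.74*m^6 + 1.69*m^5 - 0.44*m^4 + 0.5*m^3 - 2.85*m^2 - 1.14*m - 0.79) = -0.74*m^6 - 1.69*m^5 + 0.44*m^4 - 0.5*m^3 + 5.15*m^2 + 2.0*m + 3.23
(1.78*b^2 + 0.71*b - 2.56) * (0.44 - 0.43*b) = -0.7654*b^3 + 0.4779*b^2 + 1.4132*b - 1.1264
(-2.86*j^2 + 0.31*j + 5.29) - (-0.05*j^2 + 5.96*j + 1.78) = -2.81*j^2 - 5.65*j + 3.51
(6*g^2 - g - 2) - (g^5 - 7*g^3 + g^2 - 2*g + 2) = -g^5 + 7*g^3 + 5*g^2 + g - 4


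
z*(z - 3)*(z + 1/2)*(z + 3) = z^4 + z^3/2 - 9*z^2 - 9*z/2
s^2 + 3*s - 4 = (s - 1)*(s + 4)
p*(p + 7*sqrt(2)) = p^2 + 7*sqrt(2)*p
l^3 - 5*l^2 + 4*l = l*(l - 4)*(l - 1)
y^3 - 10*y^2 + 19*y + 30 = (y - 6)*(y - 5)*(y + 1)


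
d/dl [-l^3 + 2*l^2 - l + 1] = -3*l^2 + 4*l - 1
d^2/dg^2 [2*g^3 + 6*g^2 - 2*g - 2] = 12*g + 12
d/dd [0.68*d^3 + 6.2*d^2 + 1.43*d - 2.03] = 2.04*d^2 + 12.4*d + 1.43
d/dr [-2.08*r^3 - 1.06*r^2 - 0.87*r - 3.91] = -6.24*r^2 - 2.12*r - 0.87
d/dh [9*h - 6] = 9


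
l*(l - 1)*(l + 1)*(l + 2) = l^4 + 2*l^3 - l^2 - 2*l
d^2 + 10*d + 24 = (d + 4)*(d + 6)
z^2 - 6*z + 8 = (z - 4)*(z - 2)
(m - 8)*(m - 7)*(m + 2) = m^3 - 13*m^2 + 26*m + 112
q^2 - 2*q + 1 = (q - 1)^2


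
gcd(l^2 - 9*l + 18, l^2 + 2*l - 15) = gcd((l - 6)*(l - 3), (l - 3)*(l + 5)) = l - 3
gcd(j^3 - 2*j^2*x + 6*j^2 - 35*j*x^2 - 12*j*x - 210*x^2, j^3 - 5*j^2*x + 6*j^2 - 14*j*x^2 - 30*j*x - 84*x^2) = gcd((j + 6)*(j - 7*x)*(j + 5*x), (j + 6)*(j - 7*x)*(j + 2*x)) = -j^2 + 7*j*x - 6*j + 42*x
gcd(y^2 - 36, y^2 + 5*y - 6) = y + 6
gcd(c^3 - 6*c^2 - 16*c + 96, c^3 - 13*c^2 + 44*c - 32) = c - 4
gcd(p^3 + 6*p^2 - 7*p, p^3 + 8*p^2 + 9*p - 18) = p - 1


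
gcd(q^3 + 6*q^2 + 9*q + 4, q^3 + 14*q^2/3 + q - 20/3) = q + 4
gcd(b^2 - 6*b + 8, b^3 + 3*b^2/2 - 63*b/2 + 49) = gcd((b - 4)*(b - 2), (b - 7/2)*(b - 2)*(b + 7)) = b - 2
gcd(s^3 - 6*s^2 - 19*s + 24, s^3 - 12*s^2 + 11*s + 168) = s^2 - 5*s - 24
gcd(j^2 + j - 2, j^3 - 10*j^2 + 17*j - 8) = j - 1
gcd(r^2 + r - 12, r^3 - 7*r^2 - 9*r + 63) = r - 3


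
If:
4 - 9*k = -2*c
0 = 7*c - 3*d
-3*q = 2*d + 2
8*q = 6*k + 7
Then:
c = -135/124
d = -315/124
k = 113/558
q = 191/186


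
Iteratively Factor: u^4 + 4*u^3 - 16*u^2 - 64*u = (u + 4)*(u^3 - 16*u) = (u + 4)^2*(u^2 - 4*u) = u*(u + 4)^2*(u - 4)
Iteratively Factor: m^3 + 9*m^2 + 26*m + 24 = (m + 3)*(m^2 + 6*m + 8) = (m + 3)*(m + 4)*(m + 2)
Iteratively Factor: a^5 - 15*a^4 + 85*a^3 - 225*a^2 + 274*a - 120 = (a - 2)*(a^4 - 13*a^3 + 59*a^2 - 107*a + 60) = (a - 4)*(a - 2)*(a^3 - 9*a^2 + 23*a - 15) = (a - 4)*(a - 3)*(a - 2)*(a^2 - 6*a + 5) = (a - 5)*(a - 4)*(a - 3)*(a - 2)*(a - 1)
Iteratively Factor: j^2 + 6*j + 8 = (j + 4)*(j + 2)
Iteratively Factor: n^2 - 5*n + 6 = (n - 3)*(n - 2)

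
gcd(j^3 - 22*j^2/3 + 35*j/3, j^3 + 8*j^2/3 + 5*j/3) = j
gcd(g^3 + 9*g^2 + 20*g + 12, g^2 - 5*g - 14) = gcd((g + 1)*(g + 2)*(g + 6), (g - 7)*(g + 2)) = g + 2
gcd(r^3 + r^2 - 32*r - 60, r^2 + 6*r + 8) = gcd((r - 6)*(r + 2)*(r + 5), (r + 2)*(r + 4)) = r + 2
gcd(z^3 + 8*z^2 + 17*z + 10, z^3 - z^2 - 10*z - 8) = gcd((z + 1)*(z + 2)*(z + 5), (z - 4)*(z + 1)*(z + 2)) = z^2 + 3*z + 2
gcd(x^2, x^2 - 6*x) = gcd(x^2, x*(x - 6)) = x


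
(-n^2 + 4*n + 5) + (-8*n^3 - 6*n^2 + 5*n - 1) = -8*n^3 - 7*n^2 + 9*n + 4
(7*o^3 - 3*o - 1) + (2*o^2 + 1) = 7*o^3 + 2*o^2 - 3*o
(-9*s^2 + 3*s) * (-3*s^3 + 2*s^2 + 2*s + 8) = 27*s^5 - 27*s^4 - 12*s^3 - 66*s^2 + 24*s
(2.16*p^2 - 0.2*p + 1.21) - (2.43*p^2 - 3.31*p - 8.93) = -0.27*p^2 + 3.11*p + 10.14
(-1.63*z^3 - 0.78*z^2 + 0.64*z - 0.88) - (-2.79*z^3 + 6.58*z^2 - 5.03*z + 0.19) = 1.16*z^3 - 7.36*z^2 + 5.67*z - 1.07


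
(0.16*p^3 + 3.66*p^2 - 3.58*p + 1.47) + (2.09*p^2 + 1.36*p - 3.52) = 0.16*p^3 + 5.75*p^2 - 2.22*p - 2.05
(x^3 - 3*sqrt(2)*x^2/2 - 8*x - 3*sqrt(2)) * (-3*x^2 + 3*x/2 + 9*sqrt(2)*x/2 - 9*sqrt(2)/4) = -3*x^5 + 3*x^4/2 + 9*sqrt(2)*x^4 - 9*sqrt(2)*x^3/2 + 21*x^3/2 - 27*sqrt(2)*x^2 - 21*x^2/4 - 27*x + 27*sqrt(2)*x/2 + 27/2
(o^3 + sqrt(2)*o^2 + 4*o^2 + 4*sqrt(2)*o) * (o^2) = o^5 + sqrt(2)*o^4 + 4*o^4 + 4*sqrt(2)*o^3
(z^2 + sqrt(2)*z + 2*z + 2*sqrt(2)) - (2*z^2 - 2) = -z^2 + sqrt(2)*z + 2*z + 2 + 2*sqrt(2)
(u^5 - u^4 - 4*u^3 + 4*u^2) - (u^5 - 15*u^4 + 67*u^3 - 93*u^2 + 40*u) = 14*u^4 - 71*u^3 + 97*u^2 - 40*u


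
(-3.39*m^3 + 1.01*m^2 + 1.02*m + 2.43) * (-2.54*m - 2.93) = 8.6106*m^4 + 7.3673*m^3 - 5.5501*m^2 - 9.1608*m - 7.1199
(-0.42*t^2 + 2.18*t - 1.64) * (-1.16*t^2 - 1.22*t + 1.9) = 0.4872*t^4 - 2.0164*t^3 - 1.5552*t^2 + 6.1428*t - 3.116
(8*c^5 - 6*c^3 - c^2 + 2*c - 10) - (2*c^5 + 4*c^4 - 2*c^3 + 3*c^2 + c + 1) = 6*c^5 - 4*c^4 - 4*c^3 - 4*c^2 + c - 11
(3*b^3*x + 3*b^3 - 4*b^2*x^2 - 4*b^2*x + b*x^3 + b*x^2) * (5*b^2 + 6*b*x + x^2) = 15*b^5*x + 15*b^5 - 2*b^4*x^2 - 2*b^4*x - 16*b^3*x^3 - 16*b^3*x^2 + 2*b^2*x^4 + 2*b^2*x^3 + b*x^5 + b*x^4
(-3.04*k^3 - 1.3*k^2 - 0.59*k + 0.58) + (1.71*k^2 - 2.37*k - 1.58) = -3.04*k^3 + 0.41*k^2 - 2.96*k - 1.0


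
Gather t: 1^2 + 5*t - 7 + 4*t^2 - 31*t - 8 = 4*t^2 - 26*t - 14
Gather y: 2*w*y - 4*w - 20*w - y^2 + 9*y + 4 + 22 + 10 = -24*w - y^2 + y*(2*w + 9) + 36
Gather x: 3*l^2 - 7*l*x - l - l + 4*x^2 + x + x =3*l^2 - 2*l + 4*x^2 + x*(2 - 7*l)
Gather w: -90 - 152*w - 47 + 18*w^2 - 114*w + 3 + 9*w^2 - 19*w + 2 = 27*w^2 - 285*w - 132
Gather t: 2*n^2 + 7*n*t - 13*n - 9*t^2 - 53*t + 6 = 2*n^2 - 13*n - 9*t^2 + t*(7*n - 53) + 6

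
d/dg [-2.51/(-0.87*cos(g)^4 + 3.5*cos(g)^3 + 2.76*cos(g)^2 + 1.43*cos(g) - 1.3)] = (8.7348*cos(g)^3 - 26.355*cos(g)^2 - 13.8552*cos(g) - 3.5893)*sin(g)/(-0.87*cos(g)^4 + 3.5*cos(g)^3 + 2.76*cos(g)^2 + 1.43*cos(g) - 1.3)^2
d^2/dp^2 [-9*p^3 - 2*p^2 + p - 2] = -54*p - 4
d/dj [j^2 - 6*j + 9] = 2*j - 6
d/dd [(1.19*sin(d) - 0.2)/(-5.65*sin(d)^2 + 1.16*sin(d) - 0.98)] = (6.7235*sin(d)^2 - 2.26*sin(d) - 0.9342)*cos(d)/(31.9225*sin(d)^4 - 13.108*sin(d)^3 + 12.4196*sin(d)^2 - 2.2736*sin(d) + 0.9604)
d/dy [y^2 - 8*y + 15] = 2*y - 8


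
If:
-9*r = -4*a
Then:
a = 9*r/4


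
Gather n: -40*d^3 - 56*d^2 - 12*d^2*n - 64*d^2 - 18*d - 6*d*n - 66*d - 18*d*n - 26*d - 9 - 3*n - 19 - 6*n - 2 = -40*d^3 - 120*d^2 - 110*d + n*(-12*d^2 - 24*d - 9) - 30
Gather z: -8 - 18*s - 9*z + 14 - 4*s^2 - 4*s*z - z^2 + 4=-4*s^2 - 18*s - z^2 + z*(-4*s - 9) + 10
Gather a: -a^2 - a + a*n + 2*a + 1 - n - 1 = -a^2 + a*(n + 1) - n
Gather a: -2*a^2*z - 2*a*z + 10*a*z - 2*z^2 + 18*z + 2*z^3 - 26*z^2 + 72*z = -2*a^2*z + 8*a*z + 2*z^3 - 28*z^2 + 90*z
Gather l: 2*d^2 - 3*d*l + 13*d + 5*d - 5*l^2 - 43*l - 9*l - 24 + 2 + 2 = 2*d^2 + 18*d - 5*l^2 + l*(-3*d - 52) - 20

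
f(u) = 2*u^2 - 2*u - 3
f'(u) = 4*u - 2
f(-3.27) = 24.93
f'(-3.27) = -15.08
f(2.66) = 5.83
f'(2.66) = 8.64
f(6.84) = 76.89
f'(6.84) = 25.36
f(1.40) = -1.88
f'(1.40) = 3.60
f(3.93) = 20.03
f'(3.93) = 13.72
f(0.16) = -3.27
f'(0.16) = -1.36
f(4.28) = 25.08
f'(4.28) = 15.12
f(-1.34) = 3.27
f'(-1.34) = -7.36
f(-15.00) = 477.00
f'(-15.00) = -62.00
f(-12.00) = 309.00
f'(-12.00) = -50.00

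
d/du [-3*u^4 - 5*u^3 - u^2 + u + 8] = -12*u^3 - 15*u^2 - 2*u + 1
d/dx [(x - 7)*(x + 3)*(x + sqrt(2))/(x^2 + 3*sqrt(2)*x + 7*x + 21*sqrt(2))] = (-(x - 7)*(x + 3)*(x + sqrt(2))*(2*x + 3*sqrt(2) + 7) + ((x - 7)*(x + 3) + (x - 7)*(x + sqrt(2)) + (x + 3)*(x + sqrt(2)))*(x^2 + 3*sqrt(2)*x + 7*x + 21*sqrt(2)))/(x^2 + 3*sqrt(2)*x + 7*x + 21*sqrt(2))^2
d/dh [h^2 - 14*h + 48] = 2*h - 14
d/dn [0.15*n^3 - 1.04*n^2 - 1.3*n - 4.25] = 0.45*n^2 - 2.08*n - 1.3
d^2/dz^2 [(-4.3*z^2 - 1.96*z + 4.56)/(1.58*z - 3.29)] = (-7.105427357601e-15*z^2 - 90.697036)/(3.944312*z^3 - 24.639468*z^2 + 51.306234*z - 35.611289)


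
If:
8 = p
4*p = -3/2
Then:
No Solution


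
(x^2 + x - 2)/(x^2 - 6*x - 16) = (x - 1)/(x - 8)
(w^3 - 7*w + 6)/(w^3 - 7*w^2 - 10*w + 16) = (w^2 + w - 6)/(w^2 - 6*w - 16)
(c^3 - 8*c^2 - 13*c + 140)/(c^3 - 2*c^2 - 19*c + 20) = (c - 7)/(c - 1)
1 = 1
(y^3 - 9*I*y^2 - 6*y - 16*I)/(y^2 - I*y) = (y^3 - 9*I*y^2 - 6*y - 16*I)/(y*(y - I))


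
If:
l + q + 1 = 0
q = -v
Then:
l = v - 1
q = -v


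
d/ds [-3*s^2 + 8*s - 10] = 8 - 6*s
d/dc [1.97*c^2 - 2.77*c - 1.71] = 3.94*c - 2.77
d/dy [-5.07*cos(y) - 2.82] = 5.07*sin(y)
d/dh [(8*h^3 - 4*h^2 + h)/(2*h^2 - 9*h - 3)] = (16*h^4 - 144*h^3 - 38*h^2 + 24*h - 3)/(4*h^4 - 36*h^3 + 69*h^2 + 54*h + 9)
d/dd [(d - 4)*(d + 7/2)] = 2*d - 1/2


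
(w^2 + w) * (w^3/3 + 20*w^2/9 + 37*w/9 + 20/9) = w^5/3 + 23*w^4/9 + 19*w^3/3 + 19*w^2/3 + 20*w/9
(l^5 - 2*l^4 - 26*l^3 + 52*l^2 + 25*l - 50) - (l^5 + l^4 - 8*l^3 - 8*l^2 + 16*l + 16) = -3*l^4 - 18*l^3 + 60*l^2 + 9*l - 66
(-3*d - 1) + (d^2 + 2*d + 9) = d^2 - d + 8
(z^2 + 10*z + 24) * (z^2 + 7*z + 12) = z^4 + 17*z^3 + 106*z^2 + 288*z + 288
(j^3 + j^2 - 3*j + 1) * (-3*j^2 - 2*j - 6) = -3*j^5 - 5*j^4 + j^3 - 3*j^2 + 16*j - 6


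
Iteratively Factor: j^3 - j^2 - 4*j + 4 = (j - 1)*(j^2 - 4) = (j - 1)*(j + 2)*(j - 2)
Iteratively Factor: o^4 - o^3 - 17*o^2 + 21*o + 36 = (o + 4)*(o^3 - 5*o^2 + 3*o + 9) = (o + 1)*(o + 4)*(o^2 - 6*o + 9) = (o - 3)*(o + 1)*(o + 4)*(o - 3)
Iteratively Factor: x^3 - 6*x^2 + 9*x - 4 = (x - 1)*(x^2 - 5*x + 4) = (x - 4)*(x - 1)*(x - 1)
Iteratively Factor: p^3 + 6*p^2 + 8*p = (p + 2)*(p^2 + 4*p) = (p + 2)*(p + 4)*(p)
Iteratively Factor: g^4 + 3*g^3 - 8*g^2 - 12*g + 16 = (g - 2)*(g^3 + 5*g^2 + 2*g - 8) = (g - 2)*(g + 2)*(g^2 + 3*g - 4) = (g - 2)*(g + 2)*(g + 4)*(g - 1)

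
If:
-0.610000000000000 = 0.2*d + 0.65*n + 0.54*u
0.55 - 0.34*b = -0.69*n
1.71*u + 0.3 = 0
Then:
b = 2.02941176470588*n + 1.61764705882353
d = -3.25*n - 2.57631578947368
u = -0.18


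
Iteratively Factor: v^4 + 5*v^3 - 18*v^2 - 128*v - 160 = (v + 4)*(v^3 + v^2 - 22*v - 40) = (v - 5)*(v + 4)*(v^2 + 6*v + 8) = (v - 5)*(v + 2)*(v + 4)*(v + 4)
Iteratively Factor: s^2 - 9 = (s - 3)*(s + 3)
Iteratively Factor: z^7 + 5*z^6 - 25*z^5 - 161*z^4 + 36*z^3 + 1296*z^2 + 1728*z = (z - 4)*(z^6 + 9*z^5 + 11*z^4 - 117*z^3 - 432*z^2 - 432*z) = (z - 4)*(z + 3)*(z^5 + 6*z^4 - 7*z^3 - 96*z^2 - 144*z) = z*(z - 4)*(z + 3)*(z^4 + 6*z^3 - 7*z^2 - 96*z - 144) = z*(z - 4)*(z + 3)^2*(z^3 + 3*z^2 - 16*z - 48) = z*(z - 4)*(z + 3)^3*(z^2 - 16) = z*(z - 4)*(z + 3)^3*(z + 4)*(z - 4)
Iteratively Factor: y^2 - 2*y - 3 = (y - 3)*(y + 1)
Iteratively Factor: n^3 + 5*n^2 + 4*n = (n + 4)*(n^2 + n) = n*(n + 4)*(n + 1)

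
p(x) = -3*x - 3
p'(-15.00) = -3.00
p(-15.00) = 42.00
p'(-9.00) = -3.00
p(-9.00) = 24.00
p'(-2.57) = -3.00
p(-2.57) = 4.71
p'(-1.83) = -3.00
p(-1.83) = 2.49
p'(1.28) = -3.00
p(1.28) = -6.84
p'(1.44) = -3.00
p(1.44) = -7.32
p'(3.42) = -3.00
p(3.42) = -13.26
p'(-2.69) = -3.00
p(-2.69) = 5.07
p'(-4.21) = -3.00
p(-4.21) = 9.63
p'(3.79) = -3.00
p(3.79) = -14.37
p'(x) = -3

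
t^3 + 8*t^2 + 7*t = t*(t + 1)*(t + 7)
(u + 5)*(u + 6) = u^2 + 11*u + 30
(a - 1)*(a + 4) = a^2 + 3*a - 4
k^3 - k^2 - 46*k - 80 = (k - 8)*(k + 2)*(k + 5)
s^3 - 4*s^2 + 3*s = s*(s - 3)*(s - 1)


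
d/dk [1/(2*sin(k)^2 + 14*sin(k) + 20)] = -(2*sin(k) + 7)*cos(k)/(2*(sin(k)^2 + 7*sin(k) + 10)^2)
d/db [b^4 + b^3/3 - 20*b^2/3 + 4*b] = 4*b^3 + b^2 - 40*b/3 + 4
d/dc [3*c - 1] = 3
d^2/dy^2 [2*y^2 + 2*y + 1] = 4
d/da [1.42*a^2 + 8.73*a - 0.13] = 2.84*a + 8.73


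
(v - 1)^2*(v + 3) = v^3 + v^2 - 5*v + 3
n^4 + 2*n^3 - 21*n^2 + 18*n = n*(n - 3)*(n - 1)*(n + 6)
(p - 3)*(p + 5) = p^2 + 2*p - 15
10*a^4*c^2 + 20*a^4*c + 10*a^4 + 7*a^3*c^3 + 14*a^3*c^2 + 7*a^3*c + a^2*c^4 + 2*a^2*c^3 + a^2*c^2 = (2*a + c)*(5*a + c)*(a*c + a)^2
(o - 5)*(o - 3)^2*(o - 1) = o^4 - 12*o^3 + 50*o^2 - 84*o + 45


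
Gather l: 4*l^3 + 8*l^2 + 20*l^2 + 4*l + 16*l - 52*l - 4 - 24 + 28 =4*l^3 + 28*l^2 - 32*l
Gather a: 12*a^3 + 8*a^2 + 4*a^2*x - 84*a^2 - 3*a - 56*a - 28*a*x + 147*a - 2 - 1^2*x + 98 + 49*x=12*a^3 + a^2*(4*x - 76) + a*(88 - 28*x) + 48*x + 96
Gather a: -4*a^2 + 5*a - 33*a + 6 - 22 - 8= -4*a^2 - 28*a - 24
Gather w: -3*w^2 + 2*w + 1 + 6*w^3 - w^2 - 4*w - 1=6*w^3 - 4*w^2 - 2*w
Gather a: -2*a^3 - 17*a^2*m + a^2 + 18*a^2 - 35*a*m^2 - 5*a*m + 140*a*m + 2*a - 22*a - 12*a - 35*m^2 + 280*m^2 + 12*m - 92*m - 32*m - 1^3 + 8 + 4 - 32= -2*a^3 + a^2*(19 - 17*m) + a*(-35*m^2 + 135*m - 32) + 245*m^2 - 112*m - 21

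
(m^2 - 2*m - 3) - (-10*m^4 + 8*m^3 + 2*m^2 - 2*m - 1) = 10*m^4 - 8*m^3 - m^2 - 2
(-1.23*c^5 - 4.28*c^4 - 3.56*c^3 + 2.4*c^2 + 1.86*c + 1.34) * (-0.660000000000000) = 0.8118*c^5 + 2.8248*c^4 + 2.3496*c^3 - 1.584*c^2 - 1.2276*c - 0.8844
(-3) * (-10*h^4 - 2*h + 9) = 30*h^4 + 6*h - 27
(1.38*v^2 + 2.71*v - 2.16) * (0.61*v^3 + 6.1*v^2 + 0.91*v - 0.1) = 0.8418*v^5 + 10.0711*v^4 + 16.4692*v^3 - 10.8479*v^2 - 2.2366*v + 0.216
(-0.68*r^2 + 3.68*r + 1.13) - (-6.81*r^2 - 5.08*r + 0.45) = 6.13*r^2 + 8.76*r + 0.68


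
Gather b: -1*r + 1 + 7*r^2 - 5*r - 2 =7*r^2 - 6*r - 1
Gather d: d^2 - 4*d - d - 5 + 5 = d^2 - 5*d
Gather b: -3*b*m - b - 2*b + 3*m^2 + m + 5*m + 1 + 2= b*(-3*m - 3) + 3*m^2 + 6*m + 3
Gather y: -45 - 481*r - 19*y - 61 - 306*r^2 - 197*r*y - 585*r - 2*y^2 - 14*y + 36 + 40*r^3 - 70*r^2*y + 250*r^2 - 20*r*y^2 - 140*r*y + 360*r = 40*r^3 - 56*r^2 - 706*r + y^2*(-20*r - 2) + y*(-70*r^2 - 337*r - 33) - 70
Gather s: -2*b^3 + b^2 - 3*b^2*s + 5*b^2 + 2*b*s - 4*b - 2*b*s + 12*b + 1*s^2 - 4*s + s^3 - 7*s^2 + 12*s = -2*b^3 + 6*b^2 + 8*b + s^3 - 6*s^2 + s*(8 - 3*b^2)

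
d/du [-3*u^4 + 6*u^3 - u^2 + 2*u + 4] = -12*u^3 + 18*u^2 - 2*u + 2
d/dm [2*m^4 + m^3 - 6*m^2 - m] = 8*m^3 + 3*m^2 - 12*m - 1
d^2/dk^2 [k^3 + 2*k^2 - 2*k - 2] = 6*k + 4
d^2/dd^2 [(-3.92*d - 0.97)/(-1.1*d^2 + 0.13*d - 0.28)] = ((2.2*d - 0.13)*(3.92*d + 0.97)*(4.4*d - 0.26) - (25.872*d + 1.1148)*(1.1*d^2 - 0.13*d + 0.28))/(1.1*d^2 - 0.13*d + 0.28)^3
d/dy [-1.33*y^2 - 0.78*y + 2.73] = -2.66*y - 0.78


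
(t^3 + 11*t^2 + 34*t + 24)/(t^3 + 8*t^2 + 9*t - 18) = (t^2 + 5*t + 4)/(t^2 + 2*t - 3)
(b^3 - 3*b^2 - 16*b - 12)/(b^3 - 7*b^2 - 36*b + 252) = (b^2 + 3*b + 2)/(b^2 - b - 42)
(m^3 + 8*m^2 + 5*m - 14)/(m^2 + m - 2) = m + 7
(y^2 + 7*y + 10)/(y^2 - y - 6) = (y + 5)/(y - 3)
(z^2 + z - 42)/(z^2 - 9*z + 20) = (z^2 + z - 42)/(z^2 - 9*z + 20)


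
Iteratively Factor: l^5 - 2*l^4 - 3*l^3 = (l)*(l^4 - 2*l^3 - 3*l^2) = l*(l - 3)*(l^3 + l^2) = l^2*(l - 3)*(l^2 + l) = l^3*(l - 3)*(l + 1)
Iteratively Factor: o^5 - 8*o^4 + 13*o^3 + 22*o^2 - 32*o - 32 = (o + 1)*(o^4 - 9*o^3 + 22*o^2 - 32) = (o - 4)*(o + 1)*(o^3 - 5*o^2 + 2*o + 8) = (o - 4)^2*(o + 1)*(o^2 - o - 2) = (o - 4)^2*(o + 1)^2*(o - 2)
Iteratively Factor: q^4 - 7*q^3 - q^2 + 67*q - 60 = (q - 1)*(q^3 - 6*q^2 - 7*q + 60) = (q - 4)*(q - 1)*(q^2 - 2*q - 15) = (q - 5)*(q - 4)*(q - 1)*(q + 3)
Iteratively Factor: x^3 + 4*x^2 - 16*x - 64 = (x + 4)*(x^2 - 16) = (x - 4)*(x + 4)*(x + 4)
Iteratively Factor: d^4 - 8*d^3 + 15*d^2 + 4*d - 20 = (d - 5)*(d^3 - 3*d^2 + 4) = (d - 5)*(d + 1)*(d^2 - 4*d + 4) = (d - 5)*(d - 2)*(d + 1)*(d - 2)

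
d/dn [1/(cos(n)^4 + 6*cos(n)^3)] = 2*(2*cos(n) + 9)*sin(n)/((cos(n) + 6)^2*cos(n)^4)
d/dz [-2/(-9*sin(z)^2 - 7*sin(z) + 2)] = -2*(18*sin(z) + 7)*cos(z)/(9*sin(z)^2 + 7*sin(z) - 2)^2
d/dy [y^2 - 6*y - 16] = 2*y - 6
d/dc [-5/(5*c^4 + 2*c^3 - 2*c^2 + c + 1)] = 5*(20*c^3 + 6*c^2 - 4*c + 1)/(5*c^4 + 2*c^3 - 2*c^2 + c + 1)^2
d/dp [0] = 0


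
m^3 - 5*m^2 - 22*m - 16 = (m - 8)*(m + 1)*(m + 2)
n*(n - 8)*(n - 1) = n^3 - 9*n^2 + 8*n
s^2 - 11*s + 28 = (s - 7)*(s - 4)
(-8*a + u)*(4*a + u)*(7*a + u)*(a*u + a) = -224*a^4*u - 224*a^4 - 60*a^3*u^2 - 60*a^3*u + 3*a^2*u^3 + 3*a^2*u^2 + a*u^4 + a*u^3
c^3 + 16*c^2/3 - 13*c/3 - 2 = (c - 1)*(c + 1/3)*(c + 6)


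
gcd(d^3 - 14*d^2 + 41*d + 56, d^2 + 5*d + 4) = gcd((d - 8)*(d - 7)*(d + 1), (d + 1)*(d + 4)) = d + 1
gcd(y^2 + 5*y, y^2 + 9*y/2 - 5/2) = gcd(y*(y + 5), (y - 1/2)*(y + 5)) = y + 5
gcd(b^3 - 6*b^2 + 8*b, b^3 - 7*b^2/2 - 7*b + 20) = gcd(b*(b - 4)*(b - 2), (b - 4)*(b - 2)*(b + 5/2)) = b^2 - 6*b + 8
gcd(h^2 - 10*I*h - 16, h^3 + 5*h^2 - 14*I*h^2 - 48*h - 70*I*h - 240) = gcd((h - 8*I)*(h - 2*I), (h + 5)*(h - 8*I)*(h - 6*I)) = h - 8*I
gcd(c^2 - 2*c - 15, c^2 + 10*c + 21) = c + 3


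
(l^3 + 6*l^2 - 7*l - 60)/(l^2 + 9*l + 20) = l - 3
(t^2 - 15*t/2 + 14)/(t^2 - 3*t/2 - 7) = (t - 4)/(t + 2)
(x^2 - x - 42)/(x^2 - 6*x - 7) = (x + 6)/(x + 1)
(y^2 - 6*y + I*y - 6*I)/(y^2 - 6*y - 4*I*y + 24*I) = (y + I)/(y - 4*I)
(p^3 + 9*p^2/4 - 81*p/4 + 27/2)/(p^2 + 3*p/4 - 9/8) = 2*(p^2 + 3*p - 18)/(2*p + 3)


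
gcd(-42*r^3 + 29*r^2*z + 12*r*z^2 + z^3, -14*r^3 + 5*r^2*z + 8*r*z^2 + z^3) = -7*r^2 + 6*r*z + z^2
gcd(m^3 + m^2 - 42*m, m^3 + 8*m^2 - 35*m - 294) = m^2 + m - 42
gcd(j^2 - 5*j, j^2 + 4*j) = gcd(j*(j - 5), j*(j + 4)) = j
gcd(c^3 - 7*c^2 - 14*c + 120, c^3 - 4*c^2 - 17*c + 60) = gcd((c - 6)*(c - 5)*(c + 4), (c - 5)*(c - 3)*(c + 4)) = c^2 - c - 20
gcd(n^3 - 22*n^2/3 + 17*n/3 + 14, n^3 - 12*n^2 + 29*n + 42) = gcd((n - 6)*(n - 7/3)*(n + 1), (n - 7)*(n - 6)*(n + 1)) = n^2 - 5*n - 6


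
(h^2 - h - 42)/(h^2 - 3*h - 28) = (h + 6)/(h + 4)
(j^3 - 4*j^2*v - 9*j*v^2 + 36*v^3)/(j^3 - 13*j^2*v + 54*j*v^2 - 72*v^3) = (-j - 3*v)/(-j + 6*v)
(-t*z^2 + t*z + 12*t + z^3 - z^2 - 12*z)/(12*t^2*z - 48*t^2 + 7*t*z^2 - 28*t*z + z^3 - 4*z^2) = (-t*z - 3*t + z^2 + 3*z)/(12*t^2 + 7*t*z + z^2)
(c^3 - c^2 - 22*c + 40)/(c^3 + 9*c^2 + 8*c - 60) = (c - 4)/(c + 6)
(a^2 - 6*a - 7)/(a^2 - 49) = (a + 1)/(a + 7)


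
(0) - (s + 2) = -s - 2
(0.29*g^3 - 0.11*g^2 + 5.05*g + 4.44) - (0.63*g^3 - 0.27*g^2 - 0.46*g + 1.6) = -0.34*g^3 + 0.16*g^2 + 5.51*g + 2.84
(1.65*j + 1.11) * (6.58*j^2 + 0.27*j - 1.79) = 10.857*j^3 + 7.7493*j^2 - 2.6538*j - 1.9869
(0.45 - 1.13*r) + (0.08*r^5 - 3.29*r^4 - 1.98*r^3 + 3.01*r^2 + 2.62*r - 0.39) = 0.08*r^5 - 3.29*r^4 - 1.98*r^3 + 3.01*r^2 + 1.49*r + 0.06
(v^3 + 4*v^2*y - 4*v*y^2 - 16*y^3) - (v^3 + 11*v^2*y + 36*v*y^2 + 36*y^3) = -7*v^2*y - 40*v*y^2 - 52*y^3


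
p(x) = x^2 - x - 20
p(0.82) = -20.15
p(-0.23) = -19.72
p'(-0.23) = -1.46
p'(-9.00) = -19.00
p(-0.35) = -19.53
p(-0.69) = -18.83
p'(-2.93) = -6.86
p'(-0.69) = -2.38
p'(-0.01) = -1.02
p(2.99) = -14.05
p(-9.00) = 70.00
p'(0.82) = 0.64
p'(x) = 2*x - 1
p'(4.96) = 8.92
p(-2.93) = -8.49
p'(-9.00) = -19.00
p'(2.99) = 4.98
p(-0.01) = -19.99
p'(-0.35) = -1.70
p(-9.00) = 70.00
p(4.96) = -0.36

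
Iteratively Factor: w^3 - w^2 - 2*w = (w + 1)*(w^2 - 2*w) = (w - 2)*(w + 1)*(w)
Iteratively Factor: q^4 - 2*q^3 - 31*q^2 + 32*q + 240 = (q + 4)*(q^3 - 6*q^2 - 7*q + 60) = (q - 4)*(q + 4)*(q^2 - 2*q - 15) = (q - 4)*(q + 3)*(q + 4)*(q - 5)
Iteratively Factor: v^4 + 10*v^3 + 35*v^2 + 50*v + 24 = (v + 4)*(v^3 + 6*v^2 + 11*v + 6) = (v + 3)*(v + 4)*(v^2 + 3*v + 2) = (v + 2)*(v + 3)*(v + 4)*(v + 1)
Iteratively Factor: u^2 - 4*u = (u)*(u - 4)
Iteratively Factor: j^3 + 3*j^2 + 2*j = (j + 2)*(j^2 + j) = j*(j + 2)*(j + 1)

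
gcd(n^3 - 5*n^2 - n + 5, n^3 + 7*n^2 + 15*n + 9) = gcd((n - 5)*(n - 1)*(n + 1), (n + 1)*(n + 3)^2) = n + 1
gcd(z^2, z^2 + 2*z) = z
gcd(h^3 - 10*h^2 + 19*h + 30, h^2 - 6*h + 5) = h - 5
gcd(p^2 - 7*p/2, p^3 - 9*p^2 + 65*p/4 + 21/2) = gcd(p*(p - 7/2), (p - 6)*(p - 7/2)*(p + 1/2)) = p - 7/2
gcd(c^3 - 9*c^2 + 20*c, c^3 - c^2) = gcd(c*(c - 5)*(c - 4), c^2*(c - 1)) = c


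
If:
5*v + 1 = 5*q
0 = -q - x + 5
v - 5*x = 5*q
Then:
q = 126/5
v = 25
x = -101/5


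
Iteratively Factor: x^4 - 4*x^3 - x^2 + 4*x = (x - 4)*(x^3 - x) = x*(x - 4)*(x^2 - 1) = x*(x - 4)*(x + 1)*(x - 1)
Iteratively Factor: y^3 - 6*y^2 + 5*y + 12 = (y - 3)*(y^2 - 3*y - 4) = (y - 3)*(y + 1)*(y - 4)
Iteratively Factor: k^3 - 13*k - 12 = (k - 4)*(k^2 + 4*k + 3) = (k - 4)*(k + 1)*(k + 3)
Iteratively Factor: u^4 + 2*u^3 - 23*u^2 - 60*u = (u - 5)*(u^3 + 7*u^2 + 12*u) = u*(u - 5)*(u^2 + 7*u + 12) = u*(u - 5)*(u + 4)*(u + 3)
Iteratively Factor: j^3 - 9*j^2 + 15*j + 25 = (j - 5)*(j^2 - 4*j - 5) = (j - 5)^2*(j + 1)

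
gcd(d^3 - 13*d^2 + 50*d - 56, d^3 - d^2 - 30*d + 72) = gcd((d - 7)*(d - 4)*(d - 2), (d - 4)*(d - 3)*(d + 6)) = d - 4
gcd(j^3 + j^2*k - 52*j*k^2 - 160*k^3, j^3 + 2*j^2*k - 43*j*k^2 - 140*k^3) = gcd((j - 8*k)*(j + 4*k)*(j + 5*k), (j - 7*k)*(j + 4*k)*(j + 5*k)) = j^2 + 9*j*k + 20*k^2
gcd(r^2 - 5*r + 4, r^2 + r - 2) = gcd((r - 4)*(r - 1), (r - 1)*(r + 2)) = r - 1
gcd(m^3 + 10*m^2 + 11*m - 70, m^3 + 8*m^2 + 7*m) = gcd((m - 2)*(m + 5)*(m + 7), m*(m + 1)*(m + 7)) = m + 7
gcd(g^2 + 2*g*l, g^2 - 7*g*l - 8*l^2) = 1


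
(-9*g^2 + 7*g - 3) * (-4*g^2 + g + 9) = 36*g^4 - 37*g^3 - 62*g^2 + 60*g - 27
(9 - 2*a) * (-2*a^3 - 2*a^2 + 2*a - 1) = 4*a^4 - 14*a^3 - 22*a^2 + 20*a - 9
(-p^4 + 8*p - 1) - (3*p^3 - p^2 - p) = -p^4 - 3*p^3 + p^2 + 9*p - 1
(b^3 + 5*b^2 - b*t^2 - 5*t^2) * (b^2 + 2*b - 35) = b^5 + 7*b^4 - b^3*t^2 - 25*b^3 - 7*b^2*t^2 - 175*b^2 + 25*b*t^2 + 175*t^2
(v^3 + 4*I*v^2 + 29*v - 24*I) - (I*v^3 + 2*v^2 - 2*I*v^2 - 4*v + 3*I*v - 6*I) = v^3 - I*v^3 - 2*v^2 + 6*I*v^2 + 33*v - 3*I*v - 18*I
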